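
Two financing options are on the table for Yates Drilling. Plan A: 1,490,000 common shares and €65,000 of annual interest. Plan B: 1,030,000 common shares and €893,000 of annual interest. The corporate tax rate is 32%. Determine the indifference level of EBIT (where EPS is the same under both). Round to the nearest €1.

€2,747,000

Set EPS_A = EPS_B: (EBIT − €65,000)(1 − 0.32) ÷ 1,490,000 = (EBIT − €893,000)(1 − 0.32) ÷ 1,030,000.
Cancelling (1 − t) and cross-multiplying: 1,030,000·(EBIT − 65,000) = 1,490,000·(EBIT − 893,000).
Solving, EBIT = (893,000·1,490,000 − 65,000·1,030,000) / (1,490,000 − 1,030,000) = 1,263,620,000,000 / 460,000 = 2,747,000.00.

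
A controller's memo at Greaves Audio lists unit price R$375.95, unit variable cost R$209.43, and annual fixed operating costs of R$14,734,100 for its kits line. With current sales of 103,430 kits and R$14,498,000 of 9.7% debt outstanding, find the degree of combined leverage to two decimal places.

15.91

Contribution at this volume is 103,430 × R$166.52 = R$17,223,163.60.
EBIT = R$17,223,163.60 − R$14,734,100 = R$2,489,063.60. Interest = R$1,406,306.00, so EBIT − I = R$1,082,757.60.
DCL = contribution ÷ (EBIT − I) = R$17,223,163.60 ÷ R$1,082,757.60 = 15.9068.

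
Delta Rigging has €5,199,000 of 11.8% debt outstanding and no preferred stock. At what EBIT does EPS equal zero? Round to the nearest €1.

€613,482

Annual interest = 11.8% × €5,199,000 = €613,482.00.
Without preferred stock the financial break-even is simply EBIT = interest = €613,482.00.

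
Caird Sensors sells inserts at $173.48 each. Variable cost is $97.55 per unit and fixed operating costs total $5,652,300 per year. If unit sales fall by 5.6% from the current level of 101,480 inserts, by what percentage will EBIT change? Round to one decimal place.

Contribution at this volume is 101,480 × $75.93 = $7,705,376.40.
EBIT = $7,705,376.40 − $5,652,300 = $2,053,076.40.
DOL = contribution ÷ EBIT = $7,705,376.40 ÷ $2,053,076.40 = 3.7531.
Operating income changes by 3.7531 × -5.6% = -21.0%.

-21.0%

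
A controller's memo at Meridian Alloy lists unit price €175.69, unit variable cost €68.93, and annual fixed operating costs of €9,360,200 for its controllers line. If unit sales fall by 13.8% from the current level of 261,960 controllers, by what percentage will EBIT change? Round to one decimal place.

-20.7%

At 261,960 units, contribution = 261,960 × €106.76 = €27,966,849.60.
EBIT = €27,966,849.60 − €9,360,200 = €18,606,649.60.
DOL = contribution ÷ EBIT = €27,966,849.60 ÷ €18,606,649.60 = 1.5031.
Operating income changes by 1.5031 × -13.8% = -20.7%.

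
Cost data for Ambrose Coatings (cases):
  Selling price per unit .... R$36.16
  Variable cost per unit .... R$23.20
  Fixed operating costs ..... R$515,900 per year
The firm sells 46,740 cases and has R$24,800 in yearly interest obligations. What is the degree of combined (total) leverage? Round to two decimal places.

At 46,740 units, contribution = 46,740 × R$12.96 = R$605,750.40.
Operating income = contribution − fixed costs = R$605,750.40 − R$515,900 = R$89,850.40. Interest = R$24,800.00.
DOL = R$605,750.40 ÷ R$89,850.40 = 6.7418; DFL = R$89,850.40 ÷ R$65,050.40 = 1.3812.
Combined leverage = 6.7418 × 1.3812 = 9.3118.

9.31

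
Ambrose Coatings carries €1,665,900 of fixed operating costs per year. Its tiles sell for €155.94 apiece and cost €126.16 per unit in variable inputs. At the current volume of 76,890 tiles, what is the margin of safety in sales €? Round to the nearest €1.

Unit CM = price − variable cost = €155.94 − €126.16 = €29.78. Break-even units = €1,665,900 ÷ €29.78 = 55,940.23; break-even revenue = 55,940.23 × €155.94 = €8,723,319.21.
Actual sales revenue = 76,890 × €155.94 = €11,990,226.60.
Margin of safety = €11,990,226.60 − €8,723,319.21 = €3,266,907.

€3,266,907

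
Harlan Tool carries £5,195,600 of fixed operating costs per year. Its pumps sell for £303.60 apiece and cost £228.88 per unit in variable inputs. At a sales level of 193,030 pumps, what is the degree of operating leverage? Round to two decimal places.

1.56

Total contribution margin = 193,030 × £74.72 = £14,423,201.60.
Operating income = contribution − fixed costs = £14,423,201.60 − £5,195,600 = £9,227,601.60.
Degree of operating leverage = £14,423,201.60 / £9,227,601.60 = 1.5630.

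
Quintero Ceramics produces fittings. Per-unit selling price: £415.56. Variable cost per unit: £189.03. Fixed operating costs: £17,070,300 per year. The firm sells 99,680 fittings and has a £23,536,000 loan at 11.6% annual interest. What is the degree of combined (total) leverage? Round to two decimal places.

Total contribution margin = 99,680 × £226.53 = £22,580,510.40.
Subtracting fixed costs: EBIT = £22,580,510.40 − £17,070,300 = £5,510,210.40. Interest = £2,730,176.00, so EBIT − I = £2,780,034.40.
DCL = contribution ÷ (EBIT − I) = £22,580,510.40 ÷ £2,780,034.40 = 8.1224.

8.12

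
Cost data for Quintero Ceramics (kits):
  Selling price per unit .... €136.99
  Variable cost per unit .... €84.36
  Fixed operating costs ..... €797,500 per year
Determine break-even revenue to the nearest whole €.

€2,075,803

CM per unit = €136.99 − €84.36 = €52.63; CM ratio = €52.63 / €136.99 = 0.3842.
Break-even revenue = fixed costs × price ÷ CM = €797,500 × €136.99 ÷ €52.63 = €2,075,803.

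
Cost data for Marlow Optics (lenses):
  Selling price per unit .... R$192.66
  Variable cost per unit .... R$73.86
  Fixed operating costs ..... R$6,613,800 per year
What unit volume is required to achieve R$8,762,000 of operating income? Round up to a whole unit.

129,426 lenses

Contribution margin per unit = R$192.66 − R$73.86 = R$118.80.
Need Q such that Q × R$118.80 − R$6,613,800 = R$8,762,000, i.e. Q = R$15,375,800 / R$118.80 = 129,425.93 → 129,426.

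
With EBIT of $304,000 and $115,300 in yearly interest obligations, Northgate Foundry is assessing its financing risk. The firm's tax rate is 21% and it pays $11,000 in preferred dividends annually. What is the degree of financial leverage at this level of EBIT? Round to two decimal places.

Annual interest charges come to $115,300.00.
Preferred dividends grossed up pre-tax: $11,000 / (1 − 0.21) = $13,924.05.
DFL = EBIT ÷ [EBIT − I − D_p/(1−t)] = $304,000 ÷ [$304,000 − $115,300.00 − $13,924.05] = $304,000 ÷ $174,775.95 = 1.7394.

1.74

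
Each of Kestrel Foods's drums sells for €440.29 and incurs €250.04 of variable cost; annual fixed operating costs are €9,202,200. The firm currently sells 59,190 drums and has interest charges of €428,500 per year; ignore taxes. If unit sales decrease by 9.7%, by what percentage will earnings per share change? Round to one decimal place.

-67.0%

Total contribution margin = 59,190 × €190.25 = €11,260,897.50.
EBIT = €11,260,897.50 − €9,202,200 = €2,058,697.50.
Interest = €428,500.00, so EBIT − I = €1,630,197.50.
Degree of combined leverage = contribution ÷ (EBIT − I) = €11,260,897.50 ÷ €1,630,197.50 = 6.9077.
%ΔEPS = DCL × %ΔSales = 6.9077 × -9.7% = -67.0%.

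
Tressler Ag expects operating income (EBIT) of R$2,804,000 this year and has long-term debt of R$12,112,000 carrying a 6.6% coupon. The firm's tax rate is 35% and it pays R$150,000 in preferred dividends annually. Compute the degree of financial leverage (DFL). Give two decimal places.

Annual interest charges come to R$799,392.00.
Preferred dividends grossed up pre-tax: R$150,000 / (1 − 0.35) = R$230,769.23.
DFL = EBIT ÷ [EBIT − I − D_p/(1−t)] = R$2,804,000 ÷ [R$2,804,000 − R$799,392.00 − R$230,769.23] = R$2,804,000 ÷ R$1,773,838.77 = 1.5808.

1.58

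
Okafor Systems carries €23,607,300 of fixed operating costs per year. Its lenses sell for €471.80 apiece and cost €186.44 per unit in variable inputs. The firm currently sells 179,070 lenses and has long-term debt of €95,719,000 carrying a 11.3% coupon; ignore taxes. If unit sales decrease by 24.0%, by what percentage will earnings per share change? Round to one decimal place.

-73.5%

At 179,070 units, contribution = 179,070 × €285.36 = €51,099,415.20.
EBIT = €51,099,415.20 − €23,607,300 = €27,492,115.20.
After interest of €10,816,247.00, pre-tax earnings = €16,675,868.20.
Degree of combined leverage = contribution ÷ (EBIT − I) = €51,099,415.20 ÷ €16,675,868.20 = 3.0643.
EPS therefore changes by 3.0643 × (-24.0%) = -73.5%.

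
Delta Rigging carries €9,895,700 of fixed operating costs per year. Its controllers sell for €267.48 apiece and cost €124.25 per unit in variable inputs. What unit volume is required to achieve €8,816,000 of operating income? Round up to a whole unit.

Contribution margin per unit = €267.48 − €124.25 = €143.23.
Required volume = (fixed costs + target profit) ÷ CM = (€9,895,700 + €8,816,000) ÷ €143.23 = 130,640.93, so 130,641 controllers.

130,641 controllers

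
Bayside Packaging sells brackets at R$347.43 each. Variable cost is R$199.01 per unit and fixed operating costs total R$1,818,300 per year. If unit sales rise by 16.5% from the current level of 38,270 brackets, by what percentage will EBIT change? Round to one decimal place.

Total contribution margin = 38,270 × R$148.42 = R$5,680,033.40.
EBIT = R$5,680,033.40 − R$1,818,300 = R$3,861,733.40.
So DOL = total CM / EBIT = R$5,680,033.40 / R$3,861,733.40 = 1.4709.
Operating income changes by 1.4709 × +16.5% = +24.3%.

+24.3%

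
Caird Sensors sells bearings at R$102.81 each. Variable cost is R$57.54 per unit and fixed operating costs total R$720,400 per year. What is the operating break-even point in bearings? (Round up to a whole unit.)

Unit CM = price − variable cost = R$102.81 − R$57.54 = R$45.27.
Break-even volume = fixed costs ÷ CM per unit = R$720,400 ÷ R$45.27 = 15,913.41, so 15,914 bearings.

15,914 bearings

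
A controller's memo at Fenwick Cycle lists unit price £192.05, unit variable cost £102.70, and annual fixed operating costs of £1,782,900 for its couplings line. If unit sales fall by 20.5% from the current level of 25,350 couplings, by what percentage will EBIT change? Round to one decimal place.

-96.3%

Total contribution margin = 25,350 × £89.35 = £2,265,022.50.
Operating income = contribution − fixed costs = £2,265,022.50 − £1,782,900 = £482,122.50.
Degree of operating leverage = £2,265,022.50 / £482,122.50 = 4.6980.
%ΔEBIT = DOL × %ΔSales = 4.6980 × -20.5% = -96.3%.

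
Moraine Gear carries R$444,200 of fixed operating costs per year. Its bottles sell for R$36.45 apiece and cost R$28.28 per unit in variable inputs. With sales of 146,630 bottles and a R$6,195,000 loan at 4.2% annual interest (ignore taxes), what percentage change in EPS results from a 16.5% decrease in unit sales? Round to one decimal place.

-40.0%

Contribution at this volume is 146,630 × R$8.17 = R$1,197,967.10.
EBIT = R$1,197,967.10 − R$444,200 = R$753,767.10.
Interest = R$260,190.00, so EBIT − I = R$493,577.10.
Degree of combined leverage = contribution ÷ (EBIT − I) = R$1,197,967.10 ÷ R$493,577.10 = 2.4271.
EPS therefore changes by 2.4271 × (-16.5%) = -40.0%.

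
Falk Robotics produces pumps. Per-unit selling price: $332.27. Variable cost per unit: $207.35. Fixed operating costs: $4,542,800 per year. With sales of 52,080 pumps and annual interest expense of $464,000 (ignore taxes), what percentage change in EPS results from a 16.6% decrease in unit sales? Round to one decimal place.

-72.0%

At 52,080 units, contribution = 52,080 × $124.92 = $6,505,833.60.
EBIT = $6,505,833.60 − $4,542,800 = $1,963,033.60.
After interest of $464,000.00, pre-tax earnings = $1,499,033.60.
DCL = total CM / (EBIT − I) = $6,505,833.60 / $1,499,033.60 = 4.3400.
EPS therefore changes by 4.3400 × (-16.6%) = -72.0%.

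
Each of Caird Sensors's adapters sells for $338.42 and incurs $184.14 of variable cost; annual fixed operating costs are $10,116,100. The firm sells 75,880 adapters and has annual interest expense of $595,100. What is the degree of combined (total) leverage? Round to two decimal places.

At 75,880 units, contribution = 75,880 × $154.28 = $11,706,766.40.
Operating income = contribution − fixed costs = $11,706,766.40 − $10,116,100 = $1,590,666.40. Interest = $595,100.00, so EBIT − I = $995,566.40.
Degree of total leverage = total CM / (EBIT − interest) = $11,706,766.40 / $995,566.40 = 11.7589.

11.76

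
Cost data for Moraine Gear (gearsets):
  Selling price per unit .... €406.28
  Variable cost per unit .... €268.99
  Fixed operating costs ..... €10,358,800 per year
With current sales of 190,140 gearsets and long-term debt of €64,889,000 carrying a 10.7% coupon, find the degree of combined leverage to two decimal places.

2.97

At 190,140 units, contribution = 190,140 × €137.29 = €26,104,320.60.
Operating income = contribution − fixed costs = €26,104,320.60 − €10,358,800 = €15,745,520.60. Interest = €6,943,123.00.
DOL = €26,104,320.60 ÷ €15,745,520.60 = 1.6579; DFL = €15,745,520.60 ÷ €8,802,397.60 = 1.7888.
Combined leverage = 1.6579 × 1.7888 = 2.9657.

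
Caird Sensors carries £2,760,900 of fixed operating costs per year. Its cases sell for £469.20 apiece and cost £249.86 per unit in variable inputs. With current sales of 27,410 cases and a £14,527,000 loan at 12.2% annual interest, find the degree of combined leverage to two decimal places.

4.07

Contribution at this volume is 27,410 × £219.34 = £6,012,109.40.
EBIT = £6,012,109.40 − £2,760,900 = £3,251,209.40. Interest = £1,772,294.00.
DOL = £6,012,109.40 ÷ £3,251,209.40 = 1.8492; DFL = £3,251,209.40 ÷ £1,478,915.40 = 2.1984.
Combined leverage = 1.8492 × 2.1984 = 4.0653.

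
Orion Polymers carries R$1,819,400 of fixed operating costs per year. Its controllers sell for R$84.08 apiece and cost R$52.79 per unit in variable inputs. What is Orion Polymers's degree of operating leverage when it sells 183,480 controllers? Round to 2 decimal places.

1.46

Total contribution margin = 183,480 × R$31.29 = R$5,741,089.20.
Subtracting fixed costs: EBIT = R$5,741,089.20 − R$1,819,400 = R$3,921,689.20.
Degree of operating leverage = R$5,741,089.20 / R$3,921,689.20 = 1.4639.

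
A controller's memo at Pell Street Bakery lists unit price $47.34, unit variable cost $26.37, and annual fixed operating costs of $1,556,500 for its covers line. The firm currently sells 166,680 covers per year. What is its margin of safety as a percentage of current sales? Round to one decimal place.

Contribution margin per unit = $47.34 − $26.37 = $20.97. Break-even units = $1,556,500 ÷ $20.97 = 74,225.08; break-even revenue = 74,225.08 × $47.34 = $3,513,815.45.
Actual sales revenue = 166,680 × $47.34 = $7,890,631.20.
Margin of safety = ($7,890,631.20 − $3,513,815.45) ÷ $7,890,631.20 = 55.5%.

55.5%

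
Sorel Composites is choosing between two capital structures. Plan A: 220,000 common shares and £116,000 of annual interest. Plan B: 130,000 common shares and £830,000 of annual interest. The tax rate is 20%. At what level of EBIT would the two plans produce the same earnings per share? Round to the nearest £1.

Set EPS_A = EPS_B: (EBIT − £116,000)(1 − 0.20) ÷ 220,000 = (EBIT − £830,000)(1 − 0.20) ÷ 130,000.
The (1 − t) factor cancels: (EBIT − 116,000) × 130,000 = (EBIT − 830,000) × 220,000.
Solving, EBIT = (830,000·220,000 − 116,000·130,000) / (220,000 − 130,000) = 167,520,000,000 / 90,000 = 1,861,333.33.

£1,861,333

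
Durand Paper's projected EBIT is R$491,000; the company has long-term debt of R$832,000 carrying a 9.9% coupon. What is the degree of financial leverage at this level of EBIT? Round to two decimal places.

1.20

Interest = R$82,368.00.
Degree of financial leverage = EBIT / (EBIT − interest) = R$491,000 / R$408,632.00 = 1.2016.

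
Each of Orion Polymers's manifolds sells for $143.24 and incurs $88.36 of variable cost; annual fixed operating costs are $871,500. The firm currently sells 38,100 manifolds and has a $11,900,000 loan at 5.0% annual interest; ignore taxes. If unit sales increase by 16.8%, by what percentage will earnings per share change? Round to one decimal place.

+56.3%

Total contribution margin = 38,100 × $54.88 = $2,090,928.00.
EBIT = $2,090,928.00 − $871,500 = $1,219,428.00.
Interest = $595,000.00, so EBIT − I = $624,428.00.
Degree of combined leverage = contribution ÷ (EBIT − I) = $2,090,928.00 ÷ $624,428.00 = 3.3485.
%ΔEPS = DCL × %ΔSales = 3.3485 × +16.8% = +56.3%.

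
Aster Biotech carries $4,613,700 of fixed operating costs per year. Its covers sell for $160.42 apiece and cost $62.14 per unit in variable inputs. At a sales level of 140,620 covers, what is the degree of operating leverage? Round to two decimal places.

1.50

Contribution at this volume is 140,620 × $98.28 = $13,820,133.60.
Operating income = contribution − fixed costs = $13,820,133.60 − $4,613,700 = $9,206,433.60.
Degree of operating leverage = $13,820,133.60 / $9,206,433.60 = 1.5011.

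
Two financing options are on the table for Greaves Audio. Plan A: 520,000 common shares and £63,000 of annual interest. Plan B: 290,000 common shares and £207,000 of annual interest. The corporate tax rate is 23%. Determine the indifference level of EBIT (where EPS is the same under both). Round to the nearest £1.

At indifference, (EBIT − 63,000)(1 − t)/520,000 = (EBIT − 207,000)(1 − t)/290,000.
Cancelling (1 − t) and cross-multiplying: 290,000·(EBIT − 63,000) = 520,000·(EBIT − 207,000).
EBIT × (520,000 − 290,000) = 207,000 × 520,000 − 63,000 × 290,000 = 89,370,000,000, so EBIT = 89,370,000,000 ÷ 230,000 = 388,565.22.

£388,565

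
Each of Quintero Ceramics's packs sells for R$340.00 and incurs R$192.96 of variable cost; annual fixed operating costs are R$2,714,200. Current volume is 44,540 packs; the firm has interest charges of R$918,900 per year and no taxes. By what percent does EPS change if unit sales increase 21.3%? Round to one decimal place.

Total contribution margin = 44,540 × R$147.04 = R$6,549,161.60.
EBIT = R$6,549,161.60 − R$2,714,200 = R$3,834,961.60.
After interest of R$918,900.00, pre-tax earnings = R$2,916,061.60.
DCL = total CM / (EBIT − I) = R$6,549,161.60 / R$2,916,061.60 = 2.2459.
%ΔEPS = DCL × %ΔSales = 2.2459 × +21.3% = +47.8%.

+47.8%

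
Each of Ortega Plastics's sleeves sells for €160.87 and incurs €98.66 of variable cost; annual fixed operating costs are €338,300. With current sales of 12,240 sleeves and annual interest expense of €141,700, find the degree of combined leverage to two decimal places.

Contribution at this volume is 12,240 × €62.21 = €761,450.40.
Operating income = contribution − fixed costs = €761,450.40 − €338,300 = €423,150.40. Interest = €141,700.00.
DOL = €761,450.40 ÷ €423,150.40 = 1.7995; DFL = €423,150.40 ÷ €281,450.40 = 1.5035.
Combined leverage = 1.7995 × 1.5035 = 2.7055.

2.71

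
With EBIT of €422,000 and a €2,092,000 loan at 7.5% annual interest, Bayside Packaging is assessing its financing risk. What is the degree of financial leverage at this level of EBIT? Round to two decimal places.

Annual interest charges come to €156,900.00.
DFL = EBIT ÷ (EBIT − I) = €422,000 ÷ (€422,000 − €156,900.00) = €422,000 ÷ €265,100.00 = 1.5919.

1.59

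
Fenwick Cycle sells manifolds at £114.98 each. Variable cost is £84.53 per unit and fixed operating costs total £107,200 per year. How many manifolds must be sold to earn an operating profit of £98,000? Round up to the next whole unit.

Each unit contributes £114.98 − £84.53 = £30.45.
Need Q such that Q × £30.45 − £107,200 = £98,000, i.e. Q = £205,200 / £30.45 = 6,738.92 → 6,739.

6,739 manifolds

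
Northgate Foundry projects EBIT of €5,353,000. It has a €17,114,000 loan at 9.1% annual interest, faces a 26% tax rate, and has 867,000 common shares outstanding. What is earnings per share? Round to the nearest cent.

€3.24

Pre-tax income = €5,353,000 − €1,557,374.00 = €3,795,626.00.
Net income = €3,795,626.00 × (1 − 0.26) = €2,808,763.24.
Per share: €2,808,763.24 / 867,000 shares = €3.24.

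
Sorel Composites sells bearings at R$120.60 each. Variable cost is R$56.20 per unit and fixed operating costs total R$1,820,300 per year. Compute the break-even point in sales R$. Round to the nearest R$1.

Contribution margin per unit = R$120.60 − R$56.20 = R$64.40, a CM ratio of R$64.40 ÷ R$120.60 = 0.5340.
Break-even revenue = fixed costs × price ÷ CM = R$1,820,300 × R$120.60 ÷ R$64.40 = R$3,408,823.

R$3,408,823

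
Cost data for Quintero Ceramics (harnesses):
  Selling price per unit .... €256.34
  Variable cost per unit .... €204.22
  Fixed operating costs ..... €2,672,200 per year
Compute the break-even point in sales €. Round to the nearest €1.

Contribution margin per unit = €256.34 − €204.22 = €52.12, a CM ratio of €52.12 ÷ €256.34 = 0.2033.
Break-even sales = FC ÷ CM ratio = €2,672,200 × €256.34 / €52.12 = €13,142,589.

€13,142,589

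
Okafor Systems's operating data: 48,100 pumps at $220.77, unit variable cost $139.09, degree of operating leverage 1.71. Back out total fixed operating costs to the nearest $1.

Contribution at this volume is 48,100 × $81.68 = $3,928,808.00.
Since DOL = CM ÷ EBIT, EBIT = $3,928,808.00 ÷ 1.71 = $2,297,548.54.
And FC = contribution − EBIT = $3,928,808.00 − $2,297,548.54 = $1,631,259.

$1,631,259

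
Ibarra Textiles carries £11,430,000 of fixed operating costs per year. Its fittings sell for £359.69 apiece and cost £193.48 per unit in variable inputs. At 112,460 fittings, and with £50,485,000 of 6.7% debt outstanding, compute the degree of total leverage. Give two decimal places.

Total contribution margin = 112,460 × £166.21 = £18,691,976.60.
Operating income = contribution − fixed costs = £18,691,976.60 − £11,430,000 = £7,261,976.60. Interest = £3,382,495.00.
DOL = £18,691,976.60 ÷ £7,261,976.60 = 2.5740; DFL = £7,261,976.60 ÷ £3,879,481.60 = 1.8719.
Combined leverage = 2.5740 × 1.8719 = 4.8183.

4.82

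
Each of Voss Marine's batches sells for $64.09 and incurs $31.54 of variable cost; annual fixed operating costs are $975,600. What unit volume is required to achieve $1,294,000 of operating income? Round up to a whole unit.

Each unit contributes $64.09 − $31.54 = $32.55.
Required volume = (fixed costs + target profit) ÷ CM = ($975,600 + $1,294,000) ÷ $32.55 = 69,726.57, so 69,727 batches.

69,727 batches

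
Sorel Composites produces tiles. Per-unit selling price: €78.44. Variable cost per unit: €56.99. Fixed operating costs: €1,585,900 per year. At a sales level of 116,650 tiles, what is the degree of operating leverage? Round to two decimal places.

2.73

Contribution at this volume is 116,650 × €21.45 = €2,502,142.50.
EBIT = €2,502,142.50 − €1,585,900 = €916,242.50.
So DOL = total CM / EBIT = €2,502,142.50 / €916,242.50 = 2.7309.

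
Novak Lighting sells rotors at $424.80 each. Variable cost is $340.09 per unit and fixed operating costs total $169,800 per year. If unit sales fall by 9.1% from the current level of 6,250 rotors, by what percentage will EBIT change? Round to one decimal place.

-13.4%

Total contribution margin = 6,250 × $84.71 = $529,437.50.
Operating income = contribution − fixed costs = $529,437.50 − $169,800 = $359,637.50.
Degree of operating leverage = $529,437.50 / $359,637.50 = 1.4721.
Operating income changes by 1.4721 × -9.1% = -13.4%.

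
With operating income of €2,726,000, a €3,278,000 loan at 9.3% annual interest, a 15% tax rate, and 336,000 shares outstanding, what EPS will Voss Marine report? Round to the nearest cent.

€6.12

Pre-tax income = €2,726,000 − €304,854.00 = €2,421,146.00.
Net income = €2,421,146.00 × (1 − 0.15) = €2,057,974.10.
Per share: €2,057,974.10 / 336,000 shares = €6.12.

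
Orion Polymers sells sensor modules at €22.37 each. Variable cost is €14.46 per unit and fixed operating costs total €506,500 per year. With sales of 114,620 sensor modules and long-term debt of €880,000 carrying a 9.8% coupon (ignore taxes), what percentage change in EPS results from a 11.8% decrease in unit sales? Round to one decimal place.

-34.1%

At 114,620 units, contribution = 114,620 × €7.91 = €906,644.20.
EBIT = €906,644.20 − €506,500 = €400,144.20.
Interest = €86,240.00, so EBIT − I = €313,904.20.
Degree of combined leverage = contribution ÷ (EBIT − I) = €906,644.20 ÷ €313,904.20 = 2.8883.
EPS therefore changes by 2.8883 × (-11.8%) = -34.1%.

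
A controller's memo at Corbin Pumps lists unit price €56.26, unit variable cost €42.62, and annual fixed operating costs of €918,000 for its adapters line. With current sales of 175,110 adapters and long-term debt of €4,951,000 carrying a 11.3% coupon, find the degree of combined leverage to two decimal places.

Total contribution margin = 175,110 × €13.64 = €2,388,500.40.
Operating income = contribution − fixed costs = €2,388,500.40 − €918,000 = €1,470,500.40. Interest = €559,463.00, so EBIT − I = €911,037.40.
DCL = contribution ÷ (EBIT − I) = €2,388,500.40 ÷ €911,037.40 = 2.6217.

2.62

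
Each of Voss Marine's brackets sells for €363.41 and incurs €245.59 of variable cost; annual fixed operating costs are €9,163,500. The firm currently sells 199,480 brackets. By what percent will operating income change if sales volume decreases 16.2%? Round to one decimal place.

Contribution at this volume is 199,480 × €117.82 = €23,502,733.60.
EBIT = €23,502,733.60 − €9,163,500 = €14,339,233.60.
Degree of operating leverage = €23,502,733.60 / €14,339,233.60 = 1.6391.
Operating income changes by 1.6391 × -16.2% = -26.6%.

-26.6%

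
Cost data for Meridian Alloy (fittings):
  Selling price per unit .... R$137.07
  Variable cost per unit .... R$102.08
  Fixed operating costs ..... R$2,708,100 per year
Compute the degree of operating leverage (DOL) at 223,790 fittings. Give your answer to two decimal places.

1.53

At 223,790 units, contribution = 223,790 × R$34.99 = R$7,830,412.10.
EBIT = R$7,830,412.10 − R$2,708,100 = R$5,122,312.10.
So DOL = total CM / EBIT = R$7,830,412.10 / R$5,122,312.10 = 1.5287.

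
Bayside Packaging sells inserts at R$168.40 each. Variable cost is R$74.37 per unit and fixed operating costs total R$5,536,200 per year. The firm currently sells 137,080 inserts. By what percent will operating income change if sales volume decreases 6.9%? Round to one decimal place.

Contribution at this volume is 137,080 × R$94.03 = R$12,889,632.40.
Operating income = contribution − fixed costs = R$12,889,632.40 − R$5,536,200 = R$7,353,432.40.
Degree of operating leverage = R$12,889,632.40 / R$7,353,432.40 = 1.7529.
Operating income changes by 1.7529 × -6.9% = -12.1%.

-12.1%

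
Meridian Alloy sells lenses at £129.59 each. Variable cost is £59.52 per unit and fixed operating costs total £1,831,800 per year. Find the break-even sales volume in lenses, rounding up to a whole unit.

26,143 lenses

Each unit contributes £129.59 − £59.52 = £70.07.
Break-even Q = £1,831,800 / £70.07 = 26,142.43 → 26,143 lenses.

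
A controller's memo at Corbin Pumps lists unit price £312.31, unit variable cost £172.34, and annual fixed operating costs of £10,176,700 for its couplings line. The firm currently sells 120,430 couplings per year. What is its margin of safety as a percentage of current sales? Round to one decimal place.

Contribution margin per unit = £312.31 − £172.34 = £139.97. Break-even units = £10,176,700 ÷ £139.97 = 72,706.29; break-even revenue = 72,706.29 × £312.31 = £22,706,902.74.
Current sales = 120,430 × £312.31 = £37,611,493.30.
Margin of safety = (£37,611,493.30 − £22,706,902.74) ÷ £37,611,493.30 = 39.6%.

39.6%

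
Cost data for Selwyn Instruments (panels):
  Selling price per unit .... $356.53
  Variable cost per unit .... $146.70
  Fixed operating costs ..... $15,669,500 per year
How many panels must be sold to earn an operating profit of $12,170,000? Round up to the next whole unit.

132,677 panels

Contribution margin per unit = $356.53 − $146.70 = $209.83.
Required volume = (fixed costs + target profit) ÷ CM = ($15,669,500 + $12,170,000) ÷ $209.83 = 132,676.45, so 132,677 panels.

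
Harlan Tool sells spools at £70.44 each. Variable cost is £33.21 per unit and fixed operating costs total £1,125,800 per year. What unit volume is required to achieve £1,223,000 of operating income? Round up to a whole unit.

63,089 spools

Unit CM = price − variable cost = £70.44 − £33.21 = £37.23.
Units = (FC + target) / CM = (£1,125,800 + £1,223,000) / £37.23 = 63,088.91, so 63,089 spools.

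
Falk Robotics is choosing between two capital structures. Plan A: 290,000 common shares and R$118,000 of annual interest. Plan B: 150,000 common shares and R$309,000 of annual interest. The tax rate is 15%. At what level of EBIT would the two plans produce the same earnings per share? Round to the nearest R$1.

Set EPS_A = EPS_B: (EBIT − R$118,000)(1 − 0.15) ÷ 290,000 = (EBIT − R$309,000)(1 − 0.15) ÷ 150,000.
The (1 − t) factor cancels: (EBIT − 118,000) × 150,000 = (EBIT − 309,000) × 290,000.
EBIT × (290,000 − 150,000) = 309,000 × 290,000 − 118,000 × 150,000 = 71,910,000,000, so EBIT = 71,910,000,000 ÷ 140,000 = 513,642.86.

R$513,643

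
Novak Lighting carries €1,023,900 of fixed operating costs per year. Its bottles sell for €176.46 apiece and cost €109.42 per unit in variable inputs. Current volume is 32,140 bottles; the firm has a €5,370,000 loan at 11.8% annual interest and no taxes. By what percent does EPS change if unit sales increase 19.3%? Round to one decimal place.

+83.7%

At 32,140 units, contribution = 32,140 × €67.04 = €2,154,665.60.
Operating income = contribution − fixed costs = €2,154,665.60 − €1,023,900 = €1,130,765.60.
After interest of €633,660.00, pre-tax earnings = €497,105.60.
DCL = total CM / (EBIT − I) = €2,154,665.60 / €497,105.60 = 4.3344.
%ΔEPS = DCL × %ΔSales = 4.3344 × +19.3% = +83.7%.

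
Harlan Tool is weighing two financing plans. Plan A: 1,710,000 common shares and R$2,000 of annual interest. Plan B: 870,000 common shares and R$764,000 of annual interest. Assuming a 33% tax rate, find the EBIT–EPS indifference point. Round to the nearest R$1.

At indifference, (EBIT − 2,000)(1 − t)/1,710,000 = (EBIT − 764,000)(1 − t)/870,000.
Cancelling (1 − t) and cross-multiplying: 870,000·(EBIT − 2,000) = 1,710,000·(EBIT − 764,000).
EBIT × (1,710,000 − 870,000) = 764,000 × 1,710,000 − 2,000 × 870,000 = 1,304,700,000,000, so EBIT = 1,304,700,000,000 ÷ 840,000 = 1,553,214.29.

R$1,553,214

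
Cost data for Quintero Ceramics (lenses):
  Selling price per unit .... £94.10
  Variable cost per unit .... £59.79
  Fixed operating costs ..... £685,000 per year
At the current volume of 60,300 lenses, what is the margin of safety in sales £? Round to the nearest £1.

Unit CM = price − variable cost = £94.10 − £59.79 = £34.31. Break-even units = £685,000 ÷ £34.31 = 19,965.02; break-even revenue = 19,965.02 × £94.10 = £1,878,708.83.
Current sales = 60,300 × £94.10 = £5,674,230.00.
Margin of safety = £5,674,230.00 − £1,878,708.83 = £3,795,521.

£3,795,521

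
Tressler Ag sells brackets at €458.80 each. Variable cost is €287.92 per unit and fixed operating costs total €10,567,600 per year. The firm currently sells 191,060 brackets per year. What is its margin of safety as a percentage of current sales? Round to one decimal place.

67.6%

Contribution margin per unit = €458.80 − €287.92 = €170.88. Break-even units = €10,567,600 ÷ €170.88 = 61,842.23; break-even revenue = 61,842.23 × €458.80 = €28,373,214.42.
Actual sales revenue = 191,060 × €458.80 = €87,658,328.00.
Margin of safety = (€87,658,328.00 − €28,373,214.42) ÷ €87,658,328.00 = 67.6%.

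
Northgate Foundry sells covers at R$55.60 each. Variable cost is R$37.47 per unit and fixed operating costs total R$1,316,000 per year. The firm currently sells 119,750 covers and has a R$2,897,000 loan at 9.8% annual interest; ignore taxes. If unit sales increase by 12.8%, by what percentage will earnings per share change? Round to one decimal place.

At 119,750 units, contribution = 119,750 × R$18.13 = R$2,171,067.50.
Operating income = contribution − fixed costs = R$2,171,067.50 − R$1,316,000 = R$855,067.50.
Interest = R$283,906.00, so EBIT − I = R$571,161.50.
DCL = total CM / (EBIT − I) = R$2,171,067.50 / R$571,161.50 = 3.8011.
EPS therefore changes by 3.8011 × (+12.8%) = +48.7%.

+48.7%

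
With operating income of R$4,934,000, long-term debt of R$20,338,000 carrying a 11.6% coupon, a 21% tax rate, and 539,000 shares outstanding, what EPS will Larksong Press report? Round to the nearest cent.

Pre-tax income = R$4,934,000 − R$2,359,208.00 = R$2,574,792.00.
Net income = R$2,574,792.00 × (1 − 0.21) = R$2,034,085.68.
Per share: R$2,034,085.68 / 539,000 shares = R$3.77.

R$3.77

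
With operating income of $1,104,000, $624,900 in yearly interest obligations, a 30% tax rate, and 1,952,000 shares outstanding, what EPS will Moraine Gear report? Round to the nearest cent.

$0.17

Interest = $624,900.00, so EBT = $1,104,000 − $624,900.00 = $479,100.00.
After tax at 30%: net income = $479,100.00 × 0.70 = $335,370.00.
EPS = $335,370.00 ÷ 1,952,000 = $0.17.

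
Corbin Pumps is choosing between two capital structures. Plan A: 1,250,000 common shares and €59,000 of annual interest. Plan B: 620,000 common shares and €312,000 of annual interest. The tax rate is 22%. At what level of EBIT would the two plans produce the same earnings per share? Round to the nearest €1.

At indifference, (EBIT − 59,000)(1 − t)/1,250,000 = (EBIT − 312,000)(1 − t)/620,000.
Cancelling (1 − t) and cross-multiplying: 620,000·(EBIT − 59,000) = 1,250,000·(EBIT − 312,000).
EBIT × (1,250,000 − 620,000) = 312,000 × 1,250,000 − 59,000 × 620,000 = 353,420,000,000, so EBIT = 353,420,000,000 ÷ 630,000 = 560,984.13.

€560,984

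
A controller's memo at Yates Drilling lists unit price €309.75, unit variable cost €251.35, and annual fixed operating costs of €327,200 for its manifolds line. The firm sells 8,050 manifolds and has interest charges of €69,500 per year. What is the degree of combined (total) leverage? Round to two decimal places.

6.40

At 8,050 units, contribution = 8,050 × €58.40 = €470,120.00.
Operating income = contribution − fixed costs = €470,120.00 − €327,200 = €142,920.00. Interest = €69,500.00.
DOL = €470,120.00 ÷ €142,920.00 = 3.2894; DFL = €142,920.00 ÷ €73,420.00 = 1.9466.
Combined leverage = 3.2894 × 1.9466 = 6.4031.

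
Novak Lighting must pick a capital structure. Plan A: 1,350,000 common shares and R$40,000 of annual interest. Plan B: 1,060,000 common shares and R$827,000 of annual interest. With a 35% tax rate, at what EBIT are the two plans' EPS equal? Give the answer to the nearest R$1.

Set EPS_A = EPS_B: (EBIT − R$40,000)(1 − 0.35) ÷ 1,350,000 = (EBIT − R$827,000)(1 − 0.35) ÷ 1,060,000.
The (1 − t) factor cancels: (EBIT − 40,000) × 1,060,000 = (EBIT − 827,000) × 1,350,000.
EBIT × (1,350,000 − 1,060,000) = 827,000 × 1,350,000 − 40,000 × 1,060,000 = 1,074,050,000,000, so EBIT = 1,074,050,000,000 ÷ 290,000 = 3,703,620.69.

R$3,703,621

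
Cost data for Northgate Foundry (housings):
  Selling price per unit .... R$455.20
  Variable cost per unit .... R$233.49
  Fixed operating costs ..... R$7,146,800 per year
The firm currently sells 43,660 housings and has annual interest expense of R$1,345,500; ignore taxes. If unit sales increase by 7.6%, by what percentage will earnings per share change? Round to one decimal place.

+61.9%

At 43,660 units, contribution = 43,660 × R$221.71 = R$9,679,858.60.
Operating income = contribution − fixed costs = R$9,679,858.60 − R$7,146,800 = R$2,533,058.60.
After interest of R$1,345,500.00, pre-tax earnings = R$1,187,558.60.
Degree of combined leverage = contribution ÷ (EBIT − I) = R$9,679,858.60 ÷ R$1,187,558.60 = 8.1511.
%ΔEPS = DCL × %ΔSales = 8.1511 × +7.6% = +61.9%.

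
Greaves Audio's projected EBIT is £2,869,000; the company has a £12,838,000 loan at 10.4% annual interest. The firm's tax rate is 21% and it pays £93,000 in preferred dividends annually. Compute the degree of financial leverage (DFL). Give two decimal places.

2.03

Interest = £1,335,152.00.
Pre-tax preferred-dividend burden = £93,000 ÷ (1 − 0.21) = £117,721.52.
DFL = EBIT ÷ [EBIT − I − D_p/(1−t)] = £2,869,000 ÷ [£2,869,000 − £1,335,152.00 − £117,721.52] = £2,869,000 ÷ £1,416,126.48 = 2.0259.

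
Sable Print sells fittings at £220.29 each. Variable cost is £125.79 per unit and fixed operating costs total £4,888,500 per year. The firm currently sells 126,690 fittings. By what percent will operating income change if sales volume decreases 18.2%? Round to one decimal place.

-30.8%

At 126,690 units, contribution = 126,690 × £94.50 = £11,972,205.00.
Subtracting fixed costs: EBIT = £11,972,205.00 − £4,888,500 = £7,083,705.00.
Degree of operating leverage = £11,972,205.00 / £7,083,705.00 = 1.6901.
So EBIT moves 1.6901 × (-18.2%) = -30.8%.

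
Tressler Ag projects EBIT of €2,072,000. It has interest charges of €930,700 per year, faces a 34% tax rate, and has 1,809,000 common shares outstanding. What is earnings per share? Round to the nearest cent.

€0.42

Pre-tax income = €2,072,000 − €930,700.00 = €1,141,300.00.
Net income = €1,141,300.00 × (1 − 0.34) = €753,258.00.
EPS = €753,258.00 ÷ 1,809,000 = €0.42.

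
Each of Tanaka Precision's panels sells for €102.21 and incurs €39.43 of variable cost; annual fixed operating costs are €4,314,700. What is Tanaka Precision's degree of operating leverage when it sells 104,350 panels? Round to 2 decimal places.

Total contribution margin = 104,350 × €62.78 = €6,551,093.00.
EBIT = €6,551,093.00 − €4,314,700 = €2,236,393.00.
Degree of operating leverage = €6,551,093.00 / €2,236,393.00 = 2.9293.

2.93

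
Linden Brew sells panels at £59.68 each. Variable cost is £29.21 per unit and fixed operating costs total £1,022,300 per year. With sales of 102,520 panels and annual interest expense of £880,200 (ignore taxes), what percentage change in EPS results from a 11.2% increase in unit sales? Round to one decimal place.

+28.6%

Contribution at this volume is 102,520 × £30.47 = £3,123,784.40.
Subtracting fixed costs: EBIT = £3,123,784.40 − £1,022,300 = £2,101,484.40.
Interest = £880,200.00, so EBIT − I = £1,221,284.40.
DCL = total CM / (EBIT − I) = £3,123,784.40 / £1,221,284.40 = 2.5578.
EPS therefore changes by 2.5578 × (+11.2%) = +28.6%.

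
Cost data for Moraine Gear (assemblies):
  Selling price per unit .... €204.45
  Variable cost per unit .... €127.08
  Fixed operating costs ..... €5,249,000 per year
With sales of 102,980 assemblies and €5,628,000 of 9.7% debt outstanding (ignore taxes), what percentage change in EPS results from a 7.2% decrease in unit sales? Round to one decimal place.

-26.4%

Total contribution margin = 102,980 × €77.37 = €7,967,562.60.
EBIT = €7,967,562.60 − €5,249,000 = €2,718,562.60.
Interest = €545,916.00, so EBIT − I = €2,172,646.60.
DCL = total CM / (EBIT − I) = €7,967,562.60 / €2,172,646.60 = 3.6672.
EPS therefore changes by 3.6672 × (-7.2%) = -26.4%.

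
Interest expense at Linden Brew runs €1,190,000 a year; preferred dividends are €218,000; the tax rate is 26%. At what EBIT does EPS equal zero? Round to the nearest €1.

Preferred dividends are paid after tax, so their pre-tax equivalent is €218,000 ÷ (1 − 0.26) = €294,594.59.
EPS = 0 when EBIT covers interest plus the pre-tax preferred burden: €1,190,000 + €294,594.59 = €1,484,594.59.

€1,484,595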